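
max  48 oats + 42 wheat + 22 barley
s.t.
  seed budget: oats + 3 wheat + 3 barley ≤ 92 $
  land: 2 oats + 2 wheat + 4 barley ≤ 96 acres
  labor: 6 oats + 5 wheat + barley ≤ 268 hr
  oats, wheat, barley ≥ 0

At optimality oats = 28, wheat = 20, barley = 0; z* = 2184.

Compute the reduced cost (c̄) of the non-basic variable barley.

Check each constraint at x*: seed budget 88/92 (slack 4); land 96/96 (tight); labor 268/268 (tight).
Slack constraints have shadow price 0 (complementary slackness).
Dual feasibility on the basic columns requires 2·y_land + 6·y_labor = 48, 2·y_land + 5·y_labor = 42.
This yields shadow prices y_land = 6, y_labor = 6.
Reduced cost of barley: c₃ − yᵀa₃ = 22 − (6·4 + 6·1) = 22 − 30 = -8.

-8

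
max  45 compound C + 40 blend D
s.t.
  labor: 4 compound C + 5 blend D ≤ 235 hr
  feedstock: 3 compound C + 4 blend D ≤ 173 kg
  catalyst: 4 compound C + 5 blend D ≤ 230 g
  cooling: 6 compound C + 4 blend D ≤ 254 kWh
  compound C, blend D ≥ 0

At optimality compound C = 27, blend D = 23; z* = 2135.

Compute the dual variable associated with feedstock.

Check each constraint at x*: labor 223/235 (slack 12); feedstock 173/173 (tight); catalyst 223/230 (slack 7); cooling 254/254 (tight).
Slack constraints have shadow price 0 (complementary slackness).
From A_Bᵀ y = c: 3·y_feedstock + 6·y_cooling = 45; 4·y_feedstock + 4·y_cooling = 40.
→ y_feedstock = 5 and y_cooling = 5.
Shadow price of feedstock = 5.

5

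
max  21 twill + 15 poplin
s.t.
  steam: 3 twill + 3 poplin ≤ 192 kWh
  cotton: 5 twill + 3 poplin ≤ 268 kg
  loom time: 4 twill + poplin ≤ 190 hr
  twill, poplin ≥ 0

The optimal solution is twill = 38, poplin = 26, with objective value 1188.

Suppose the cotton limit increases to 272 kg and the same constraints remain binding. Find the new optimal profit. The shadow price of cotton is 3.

1200

Δb = 4, so new z* = 1188 + (3)·(4) = 1188 + 12 = 1200.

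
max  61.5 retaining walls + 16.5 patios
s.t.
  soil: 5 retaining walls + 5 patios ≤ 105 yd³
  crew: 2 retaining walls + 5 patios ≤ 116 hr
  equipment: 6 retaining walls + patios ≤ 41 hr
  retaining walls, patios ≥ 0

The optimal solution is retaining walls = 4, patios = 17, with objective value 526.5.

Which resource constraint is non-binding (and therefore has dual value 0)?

crew

soil: 105/105 (binding)
crew: 93/116 (slack 23)
equipment: 41/41 (binding)
By complementary slackness, a constraint with positive slack has shadow price 0 → crew.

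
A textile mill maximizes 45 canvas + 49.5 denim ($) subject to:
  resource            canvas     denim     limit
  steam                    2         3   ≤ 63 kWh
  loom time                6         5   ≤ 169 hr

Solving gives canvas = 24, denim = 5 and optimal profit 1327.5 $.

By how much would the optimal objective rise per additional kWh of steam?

At the optimum: steam uses 63 of 63 (binding); loom time uses 169 of 169 (binding).
Dual feasibility on the basic columns requires 2·y_steam + 6·y_loom time = 45, 3·y_steam + 5·y_loom time = 49.5.
→ y_steam = 9 and y_loom time = 4.5.
Shadow price of steam = 9.

9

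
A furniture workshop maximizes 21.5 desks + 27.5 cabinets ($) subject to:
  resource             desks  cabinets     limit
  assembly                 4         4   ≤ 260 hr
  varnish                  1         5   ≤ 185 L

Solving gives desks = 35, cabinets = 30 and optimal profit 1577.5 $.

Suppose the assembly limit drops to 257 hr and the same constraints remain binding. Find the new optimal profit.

1562.5

Check each constraint at x*: assembly 260/260 (tight); varnish 185/185 (tight).
Dual feasibility on the basic columns requires 4·y_assembly + 1·y_varnish = 21.5, 4·y_assembly + 5·y_varnish = 27.5.
Solving: y_assembly = 5, y_varnish = 1.5.
Δz = y_assembly·Δb = 5 × (-3) = -15, so new z* = 1577.5 − 15 = 1562.5.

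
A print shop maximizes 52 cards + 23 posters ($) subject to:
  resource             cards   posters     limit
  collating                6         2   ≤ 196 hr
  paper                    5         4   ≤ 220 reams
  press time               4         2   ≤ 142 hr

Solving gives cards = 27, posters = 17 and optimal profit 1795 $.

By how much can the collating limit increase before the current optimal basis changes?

Binding constraints: collating, press time. The basis is B = [[6,2],[4,2]] with det 4.
Per unit increase in collating, x* moves by d = (0.5, -1).
The basis stays optimal until posters reaches 0; allowable increase = 17 hr.

17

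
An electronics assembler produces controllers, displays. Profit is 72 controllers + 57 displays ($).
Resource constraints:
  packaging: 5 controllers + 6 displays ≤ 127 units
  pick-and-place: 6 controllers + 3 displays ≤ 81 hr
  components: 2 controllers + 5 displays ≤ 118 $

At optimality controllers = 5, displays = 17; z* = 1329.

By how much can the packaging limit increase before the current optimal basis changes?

Binding constraints: packaging, pick-and-place. The basis is B = [[5,6],[6,3]] with det -21.
Per unit increase in packaging, x* moves by d = (-0.1429, 0.2857).
The basis stays optimal until components becomes binding; allowable increase = 20.125 units.

20.125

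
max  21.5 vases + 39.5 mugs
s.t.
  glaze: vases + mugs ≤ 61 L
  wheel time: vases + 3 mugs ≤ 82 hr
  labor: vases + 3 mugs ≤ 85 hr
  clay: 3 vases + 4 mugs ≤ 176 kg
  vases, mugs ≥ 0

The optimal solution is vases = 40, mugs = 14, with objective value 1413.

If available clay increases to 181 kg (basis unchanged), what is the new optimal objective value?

1438

At the optimum: glaze uses 54 of 61 (slack = 7); wheel time uses 82 of 82 (binding); labor uses 82 of 85 (slack = 3); clay uses 176 of 176 (binding).
Since glaze, labor are not tight, their duals are 0.
From A_Bᵀ y = c: 1·y_wheel time + 3·y_clay = 21.5; 3·y_wheel time + 4·y_clay = 39.5.
This yields shadow prices y_wheel time = 6.5, y_clay = 5.
Δz = y_clay·Δb = 5 × (5) = 25, so new z* = 1413 + 25 = 1438.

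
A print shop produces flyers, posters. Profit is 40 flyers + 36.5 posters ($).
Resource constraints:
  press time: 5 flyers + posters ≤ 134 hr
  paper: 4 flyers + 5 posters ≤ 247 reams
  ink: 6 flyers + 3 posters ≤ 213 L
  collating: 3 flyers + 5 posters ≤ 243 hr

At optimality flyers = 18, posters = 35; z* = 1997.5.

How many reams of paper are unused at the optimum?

paper used = 4·18 + 5·35 = 247; slack = 247 − 247 = 0.

0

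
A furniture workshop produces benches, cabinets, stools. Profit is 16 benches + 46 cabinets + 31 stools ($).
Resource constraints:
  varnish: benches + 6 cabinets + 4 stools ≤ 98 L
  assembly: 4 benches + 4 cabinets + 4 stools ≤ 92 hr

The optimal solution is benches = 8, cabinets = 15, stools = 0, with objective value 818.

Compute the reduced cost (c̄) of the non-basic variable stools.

Both varnish and assembly are binding at x*.
The binding rows give the dual system: 1·y_varnish + 4·y_assembly = 16 and 6·y_varnish + 4·y_assembly = 46.
→ y_varnish = 6 and y_assembly = 2.5.
Reduced cost of stools: c₃ − yᵀa₃ = 31 − (6·4 + 2.5·4) = 31 − 34 = -3.

-3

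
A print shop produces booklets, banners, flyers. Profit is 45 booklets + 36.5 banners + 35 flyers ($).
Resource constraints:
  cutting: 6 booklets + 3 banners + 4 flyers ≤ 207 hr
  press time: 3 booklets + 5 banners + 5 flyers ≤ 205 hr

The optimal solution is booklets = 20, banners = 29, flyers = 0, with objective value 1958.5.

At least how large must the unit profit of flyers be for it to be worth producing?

Check each constraint at x*: cutting 207/207 (tight); press time 205/205 (tight).
The binding rows give the dual system: 6·y_cutting + 3·y_press time = 45 and 3·y_cutting + 5·y_press time = 36.5.
This yields shadow prices y_cutting = 5.5, y_press time = 4.
flyers enters the basis when its profit ≥ yᵀa₃ = 5.5·4 + 4·5 = 42.

42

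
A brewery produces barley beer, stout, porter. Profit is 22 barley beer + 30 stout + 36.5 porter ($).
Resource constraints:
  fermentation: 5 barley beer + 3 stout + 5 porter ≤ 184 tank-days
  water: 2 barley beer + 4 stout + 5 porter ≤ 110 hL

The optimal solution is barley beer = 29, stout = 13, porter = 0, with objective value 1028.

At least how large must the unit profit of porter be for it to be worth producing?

Both fermentation and water are binding at x*.
From A_Bᵀ y = c: 5·y_fermentation + 2·y_water = 22; 3·y_fermentation + 4·y_water = 30.
→ y_fermentation = 2 and y_water = 6.
porter enters the basis when its profit ≥ yᵀa₃ = 2·5 + 6·5 = 40.

40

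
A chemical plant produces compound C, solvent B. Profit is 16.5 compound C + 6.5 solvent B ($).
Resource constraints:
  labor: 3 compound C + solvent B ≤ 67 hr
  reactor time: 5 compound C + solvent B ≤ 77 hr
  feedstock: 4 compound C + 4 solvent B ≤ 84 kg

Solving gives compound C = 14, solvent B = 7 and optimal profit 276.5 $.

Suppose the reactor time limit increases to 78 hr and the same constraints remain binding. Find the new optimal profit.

279

Binding: reactor time and feedstock. Non-binding: labor (18 unused).
Slack constraints have shadow price 0 (complementary slackness).
The binding rows give the dual system: 5·y_reactor time + 4·y_feedstock = 16.5 and 1·y_reactor time + 4·y_feedstock = 6.5.
→ y_reactor time = 2.5 and y_feedstock = 1.
Δz = y_reactor time·Δb = 2.5 × (1) = 2.5, so new z* = 276.5 + 2.5 = 279.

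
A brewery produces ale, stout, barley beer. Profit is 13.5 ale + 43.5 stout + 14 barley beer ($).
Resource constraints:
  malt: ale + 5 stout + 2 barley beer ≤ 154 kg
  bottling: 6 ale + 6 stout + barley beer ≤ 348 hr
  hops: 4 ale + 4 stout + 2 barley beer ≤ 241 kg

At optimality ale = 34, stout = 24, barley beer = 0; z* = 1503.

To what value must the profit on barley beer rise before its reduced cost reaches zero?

At the optimum: malt uses 154 of 154 (binding); bottling uses 348 of 348 (binding); hops uses 232 of 241 (slack = 9).
Slack constraints have shadow price 0 (complementary slackness).
From A_Bᵀ y = c: 1·y_malt + 6·y_bottling = 13.5; 5·y_malt + 6·y_bottling = 43.5.
This yields shadow prices y_malt = 7.5, y_bottling = 1.
barley beer enters the basis when its profit ≥ yᵀa₃ = 7.5·2 + 1·1 = 16.

16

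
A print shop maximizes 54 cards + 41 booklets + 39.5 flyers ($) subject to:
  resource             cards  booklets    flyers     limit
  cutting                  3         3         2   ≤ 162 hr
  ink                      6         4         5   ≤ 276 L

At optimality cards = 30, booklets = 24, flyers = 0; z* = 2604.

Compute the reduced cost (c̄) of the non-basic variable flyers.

-3

At the optimum: cutting uses 162 of 162 (binding); ink uses 276 of 276 (binding).
From A_Bᵀ y = c: 3·y_cutting + 6·y_ink = 54; 3·y_cutting + 4·y_ink = 41.
→ y_cutting = 5 and y_ink = 6.5.
Reduced cost of flyers: c₃ − yᵀa₃ = 39.5 − (5·2 + 6.5·5) = 39.5 − 42.5 = -3.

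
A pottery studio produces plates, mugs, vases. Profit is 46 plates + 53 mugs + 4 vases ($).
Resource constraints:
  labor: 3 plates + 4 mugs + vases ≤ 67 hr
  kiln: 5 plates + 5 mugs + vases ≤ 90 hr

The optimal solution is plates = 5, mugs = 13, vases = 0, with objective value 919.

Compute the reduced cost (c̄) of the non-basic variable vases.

-8

Check each constraint at x*: labor 67/67 (tight); kiln 90/90 (tight).
From A_Bᵀ y = c: 3·y_labor + 5·y_kiln = 46; 4·y_labor + 5·y_kiln = 53.
→ y_labor = 7 and y_kiln = 5.
Reduced cost of vases: c₃ − yᵀa₃ = 4 − (7·1 + 5·1) = 4 − 12 = -8.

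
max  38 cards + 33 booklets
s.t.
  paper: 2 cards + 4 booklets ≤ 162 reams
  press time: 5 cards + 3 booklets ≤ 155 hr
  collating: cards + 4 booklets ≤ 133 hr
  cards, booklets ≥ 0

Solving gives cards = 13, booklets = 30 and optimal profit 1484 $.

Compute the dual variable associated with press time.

At the optimum: paper uses 146 of 162 (slack = 16); press time uses 155 of 155 (binding); collating uses 133 of 133 (binding).
By complementary slackness, y = 0 for the non-binding constraint.
The binding rows give the dual system: 5·y_press time + 1·y_collating = 38 and 3·y_press time + 4·y_collating = 33.
Solving: y_press time = 7, y_collating = 3.
Shadow price of press time = 7.

7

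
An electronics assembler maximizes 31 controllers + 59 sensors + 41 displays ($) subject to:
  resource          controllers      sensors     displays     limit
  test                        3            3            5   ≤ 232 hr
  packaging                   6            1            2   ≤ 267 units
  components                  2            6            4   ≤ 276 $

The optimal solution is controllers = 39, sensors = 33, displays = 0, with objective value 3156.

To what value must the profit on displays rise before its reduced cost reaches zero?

Check each constraint at x*: test 216/232 (slack 16); packaging 267/267 (tight); components 276/276 (tight).
Slack constraints have shadow price 0 (complementary slackness).
From A_Bᵀ y = c: 6·y_packaging + 2·y_components = 31; 1·y_packaging + 6·y_components = 59.
This yields shadow prices y_packaging = 2, y_components = 9.5.
displays enters the basis when its profit ≥ yᵀa₃ = 2·2 + 9.5·4 = 42.

42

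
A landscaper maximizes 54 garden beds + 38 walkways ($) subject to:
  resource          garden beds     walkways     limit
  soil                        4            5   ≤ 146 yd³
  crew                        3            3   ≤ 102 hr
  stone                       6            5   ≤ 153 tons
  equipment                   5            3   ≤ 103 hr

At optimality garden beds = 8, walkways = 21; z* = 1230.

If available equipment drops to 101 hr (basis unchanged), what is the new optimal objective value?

At the optimum: soil uses 137 of 146 (slack = 9); crew uses 87 of 102 (slack = 15); stone uses 153 of 153 (binding); equipment uses 103 of 103 (binding).
Since soil, crew are not tight, their duals are 0.
Dual feasibility on the basic columns requires 6·y_stone + 5·y_equipment = 54, 5·y_stone + 3·y_equipment = 38.
This yields shadow prices y_stone = 4, y_equipment = 6.
Δz = y_equipment·Δb = 6 × (-2) = -12, so new z* = 1230 − 12 = 1218.

1218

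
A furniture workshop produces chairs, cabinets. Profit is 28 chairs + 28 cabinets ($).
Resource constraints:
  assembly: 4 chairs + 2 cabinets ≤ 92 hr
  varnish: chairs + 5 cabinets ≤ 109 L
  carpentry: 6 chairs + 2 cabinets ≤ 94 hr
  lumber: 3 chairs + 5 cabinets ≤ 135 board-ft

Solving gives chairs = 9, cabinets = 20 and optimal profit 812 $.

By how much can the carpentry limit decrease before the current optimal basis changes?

Binding constraints: varnish, carpentry. The basis is B = [[1,5],[6,2]] with det -28.
Per unit decrease in carpentry, x* moves by d = (-0.1786, 0.0357).
The basis stays optimal until chairs reaches 0; allowable decrease = 50.4 hr.

50.4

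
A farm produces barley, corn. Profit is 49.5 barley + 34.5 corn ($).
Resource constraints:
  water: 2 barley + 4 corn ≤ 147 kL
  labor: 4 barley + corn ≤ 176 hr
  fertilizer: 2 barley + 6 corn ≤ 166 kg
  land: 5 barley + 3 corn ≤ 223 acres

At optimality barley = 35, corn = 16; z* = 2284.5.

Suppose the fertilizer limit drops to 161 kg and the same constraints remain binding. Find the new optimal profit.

Check each constraint at x*: water 134/147 (slack 13); labor 156/176 (slack 20); fertilizer 166/166 (tight); land 223/223 (tight).
Since water, labor are not tight, their duals are 0.
The binding rows give the dual system: 2·y_fertilizer + 5·y_land = 49.5 and 6·y_fertilizer + 3·y_land = 34.5.
This yields shadow prices y_fertilizer = 1, y_land = 9.5.
Δz = y_fertilizer·Δb = 1 × (-5) = -5, so new z* = 2284.5 − 5 = 2279.5.

2279.5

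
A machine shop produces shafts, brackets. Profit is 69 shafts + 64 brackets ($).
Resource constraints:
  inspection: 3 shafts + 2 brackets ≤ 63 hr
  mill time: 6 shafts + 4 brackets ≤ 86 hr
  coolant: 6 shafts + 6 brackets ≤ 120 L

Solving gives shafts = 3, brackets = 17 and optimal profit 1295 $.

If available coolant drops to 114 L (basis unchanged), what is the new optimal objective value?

1241

Check each constraint at x*: inspection 43/63 (slack 20); mill time 86/86 (tight); coolant 120/120 (tight).
Slack constraints have shadow price 0 (complementary slackness).
From A_Bᵀ y = c: 6·y_mill time + 6·y_coolant = 69; 4·y_mill time + 6·y_coolant = 64.
Solving: y_mill time = 2.5, y_coolant = 9.
Δz = y_coolant·Δb = 9 × (-6) = -54, so new z* = 1295 − 54 = 1241.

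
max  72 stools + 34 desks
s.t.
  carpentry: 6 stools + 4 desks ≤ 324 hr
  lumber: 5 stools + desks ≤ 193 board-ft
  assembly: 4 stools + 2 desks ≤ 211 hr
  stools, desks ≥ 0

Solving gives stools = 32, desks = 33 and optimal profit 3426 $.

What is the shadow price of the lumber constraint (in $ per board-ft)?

6

At the optimum: carpentry uses 324 of 324 (binding); lumber uses 193 of 193 (binding); assembly uses 194 of 211 (slack = 17).
By complementary slackness, y = 0 for the non-binding constraint.
The binding rows give the dual system: 6·y_carpentry + 5·y_lumber = 72 and 4·y_carpentry + 1·y_lumber = 34.
Solving: y_carpentry = 7, y_lumber = 6.
Shadow price of lumber = 6.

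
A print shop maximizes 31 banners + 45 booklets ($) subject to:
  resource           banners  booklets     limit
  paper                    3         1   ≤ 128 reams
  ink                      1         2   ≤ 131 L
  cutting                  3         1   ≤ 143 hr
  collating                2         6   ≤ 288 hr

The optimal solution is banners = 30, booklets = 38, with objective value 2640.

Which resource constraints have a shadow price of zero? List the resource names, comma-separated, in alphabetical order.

cutting, ink

paper: 128/128 (binding)
ink: 106/131 (slack 25)
cutting: 128/143 (slack 15)
collating: 288/288 (binding)
By complementary slackness, a constraint with positive slack has shadow price 0 → cutting, ink.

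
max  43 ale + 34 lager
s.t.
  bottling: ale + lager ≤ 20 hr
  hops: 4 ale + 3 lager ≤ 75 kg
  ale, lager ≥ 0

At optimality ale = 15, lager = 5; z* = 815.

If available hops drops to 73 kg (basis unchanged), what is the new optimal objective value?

Both bottling and hops are binding at x*.
Dual feasibility on the basic columns requires 1·y_bottling + 4·y_hops = 43, 1·y_bottling + 3·y_hops = 34.
→ y_bottling = 7 and y_hops = 9.
Δz = y_hops·Δb = 9 × (-2) = -18, so new z* = 815 − 18 = 797.

797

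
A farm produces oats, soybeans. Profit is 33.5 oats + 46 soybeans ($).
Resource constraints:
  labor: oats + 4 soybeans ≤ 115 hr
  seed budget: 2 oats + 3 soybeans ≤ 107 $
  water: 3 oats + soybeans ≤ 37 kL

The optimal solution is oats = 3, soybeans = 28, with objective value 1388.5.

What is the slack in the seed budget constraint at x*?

seed budget used = 2·3 + 3·28 = 90; slack = 107 − 90 = 17.

17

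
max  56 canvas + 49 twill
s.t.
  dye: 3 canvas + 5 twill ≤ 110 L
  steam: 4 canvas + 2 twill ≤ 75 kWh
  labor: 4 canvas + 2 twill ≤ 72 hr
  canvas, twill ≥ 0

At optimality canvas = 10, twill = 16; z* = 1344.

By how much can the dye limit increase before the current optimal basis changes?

Binding constraints: dye, labor. The basis is B = [[3,5],[4,2]] with det -14.
Per unit increase in dye, x* moves by d = (-0.1429, 0.2857).
The basis stays optimal until canvas reaches 0; allowable increase = 70 L.

70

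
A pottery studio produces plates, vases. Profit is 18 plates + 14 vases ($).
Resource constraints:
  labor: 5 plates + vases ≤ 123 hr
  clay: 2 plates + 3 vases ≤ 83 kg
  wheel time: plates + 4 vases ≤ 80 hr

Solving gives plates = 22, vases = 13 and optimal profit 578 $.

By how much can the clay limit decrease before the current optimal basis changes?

33.8

Binding constraints: labor, clay. The basis is B = [[5,1],[2,3]] with det 13.
Per unit decrease in clay, x* moves by d = (0.0769, -0.3846).
The basis stays optimal until vases reaches 0; allowable decrease = 33.8 kg.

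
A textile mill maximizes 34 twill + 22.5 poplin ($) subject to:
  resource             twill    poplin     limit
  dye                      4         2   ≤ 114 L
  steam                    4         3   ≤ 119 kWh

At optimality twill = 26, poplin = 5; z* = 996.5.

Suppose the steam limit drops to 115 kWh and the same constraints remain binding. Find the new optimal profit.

At the optimum: dye uses 114 of 114 (binding); steam uses 119 of 119 (binding).
Dual feasibility on the basic columns requires 4·y_dye + 4·y_steam = 34, 2·y_dye + 3·y_steam = 22.5.
→ y_dye = 3 and y_steam = 5.5.
Δz = y_steam·Δb = 5.5 × (-4) = -22, so new z* = 996.5 − 22 = 974.5.

974.5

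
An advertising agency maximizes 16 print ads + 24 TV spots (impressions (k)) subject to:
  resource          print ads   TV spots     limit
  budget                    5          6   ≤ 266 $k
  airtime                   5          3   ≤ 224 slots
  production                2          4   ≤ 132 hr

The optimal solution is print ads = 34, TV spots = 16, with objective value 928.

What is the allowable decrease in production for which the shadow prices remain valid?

Binding constraints: budget, production. The basis is B = [[5,6],[2,4]] with det 8.
Per unit decrease in production, x* moves by d = (0.75, -0.625).
The basis stays optimal until airtime becomes binding; allowable decrease = 3.2 hr.

3.2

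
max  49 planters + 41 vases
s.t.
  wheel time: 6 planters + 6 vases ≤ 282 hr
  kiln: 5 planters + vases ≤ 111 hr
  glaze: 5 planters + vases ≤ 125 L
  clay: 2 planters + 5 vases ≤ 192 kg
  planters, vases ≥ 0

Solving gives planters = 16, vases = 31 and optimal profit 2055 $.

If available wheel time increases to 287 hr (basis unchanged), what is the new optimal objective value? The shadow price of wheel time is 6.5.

2087.5

Δb = 5, so new z* = 2055 + (6.5)·(5) = 2055 + 32.5 = 2087.5.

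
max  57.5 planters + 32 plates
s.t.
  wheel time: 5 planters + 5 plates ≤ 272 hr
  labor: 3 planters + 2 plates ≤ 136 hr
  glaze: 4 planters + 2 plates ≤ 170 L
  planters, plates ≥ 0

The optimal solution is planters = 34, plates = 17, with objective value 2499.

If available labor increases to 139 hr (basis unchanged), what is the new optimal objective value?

At the optimum: wheel time uses 255 of 272 (slack = 17); labor uses 136 of 136 (binding); glaze uses 170 of 170 (binding).
Since wheel time is not tight, its dual is 0.
Dual feasibility on the basic columns requires 3·y_labor + 4·y_glaze = 57.5, 2·y_labor + 2·y_glaze = 32.
→ y_labor = 6.5 and y_glaze = 9.5.
Δz = y_labor·Δb = 6.5 × (3) = 19.5, so new z* = 2499 + 19.5 = 2518.5.

2518.5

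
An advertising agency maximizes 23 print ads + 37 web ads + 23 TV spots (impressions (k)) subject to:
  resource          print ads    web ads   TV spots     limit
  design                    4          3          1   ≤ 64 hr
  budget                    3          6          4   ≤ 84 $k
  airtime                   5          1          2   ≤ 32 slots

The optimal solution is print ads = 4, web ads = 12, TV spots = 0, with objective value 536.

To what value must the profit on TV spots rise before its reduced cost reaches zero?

26

Binding: budget and airtime. Non-binding: design (12 unused).
Since design is not tight, its dual is 0.
From A_Bᵀ y = c: 3·y_budget + 5·y_airtime = 23; 6·y_budget + 1·y_airtime = 37.
This yields shadow prices y_budget = 6, y_airtime = 1.
TV spots enters the basis when its profit ≥ yᵀa₃ = 6·4 + 1·2 = 26.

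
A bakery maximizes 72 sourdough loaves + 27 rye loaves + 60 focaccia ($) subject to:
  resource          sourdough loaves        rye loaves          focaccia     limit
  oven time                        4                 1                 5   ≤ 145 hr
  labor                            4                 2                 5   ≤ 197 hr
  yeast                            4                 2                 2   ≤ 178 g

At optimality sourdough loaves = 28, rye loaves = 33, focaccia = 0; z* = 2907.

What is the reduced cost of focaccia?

Binding: oven time and yeast. Non-binding: labor (19 unused).
By complementary slackness, y = 0 for the non-binding constraint.
Dual feasibility on the basic columns requires 4·y_oven time + 4·y_yeast = 72, 1·y_oven time + 2·y_yeast = 27.
→ y_oven time = 9 and y_yeast = 9.
Reduced cost of focaccia: c₃ − yᵀa₃ = 60 − (9·5 + 9·2) = 60 − 63 = -3.

-3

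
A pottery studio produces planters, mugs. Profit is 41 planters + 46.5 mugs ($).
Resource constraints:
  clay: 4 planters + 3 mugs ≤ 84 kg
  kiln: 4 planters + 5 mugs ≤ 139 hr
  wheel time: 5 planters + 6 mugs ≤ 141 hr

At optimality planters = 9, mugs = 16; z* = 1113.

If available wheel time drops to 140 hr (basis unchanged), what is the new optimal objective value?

Check each constraint at x*: clay 84/84 (tight); kiln 116/139 (slack 23); wheel time 141/141 (tight).
By complementary slackness, y = 0 for the non-binding constraint.
Dual feasibility on the basic columns requires 4·y_clay + 5·y_wheel time = 41, 3·y_clay + 6·y_wheel time = 46.5.
This yields shadow prices y_clay = 1.5, y_wheel time = 7.
Δz = y_wheel time·Δb = 7 × (-1) = -7, so new z* = 1113 − 7 = 1106.

1106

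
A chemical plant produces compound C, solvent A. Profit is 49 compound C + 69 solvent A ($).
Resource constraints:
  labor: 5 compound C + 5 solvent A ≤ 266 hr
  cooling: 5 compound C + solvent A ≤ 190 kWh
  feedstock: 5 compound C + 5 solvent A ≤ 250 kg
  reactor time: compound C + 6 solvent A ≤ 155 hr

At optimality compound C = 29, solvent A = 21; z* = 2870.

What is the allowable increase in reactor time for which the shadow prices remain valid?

Binding constraints: feedstock, reactor time. The basis is B = [[5,5],[1,6]] with det 25.
Per unit increase in reactor time, x* moves by d = (-0.2, 0.2).
The basis stays optimal until compound C reaches 0; allowable increase = 145 hr.

145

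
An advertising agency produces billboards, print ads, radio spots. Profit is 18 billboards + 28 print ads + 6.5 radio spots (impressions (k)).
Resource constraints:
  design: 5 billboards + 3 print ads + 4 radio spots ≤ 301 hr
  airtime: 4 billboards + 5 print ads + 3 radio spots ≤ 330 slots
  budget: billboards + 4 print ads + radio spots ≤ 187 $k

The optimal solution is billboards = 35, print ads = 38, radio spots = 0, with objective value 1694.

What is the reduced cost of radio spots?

Binding: airtime and budget. Non-binding: design (12 unused).
By complementary slackness, y = 0 for the non-binding constraint.
The binding rows give the dual system: 4·y_airtime + 1·y_budget = 18 and 5·y_airtime + 4·y_budget = 28.
→ y_airtime = 4 and y_budget = 2.
Reduced cost of radio spots: c₃ − yᵀa₃ = 6.5 − (4·3 + 2·1) = 6.5 − 14 = -7.5.

-7.5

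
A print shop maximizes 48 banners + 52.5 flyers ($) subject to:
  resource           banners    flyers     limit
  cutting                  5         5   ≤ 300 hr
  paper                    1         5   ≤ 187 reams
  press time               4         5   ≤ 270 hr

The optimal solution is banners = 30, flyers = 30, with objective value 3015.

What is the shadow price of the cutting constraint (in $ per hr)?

Check each constraint at x*: cutting 300/300 (tight); paper 180/187 (slack 7); press time 270/270 (tight).
Slack constraints have shadow price 0 (complementary slackness).
Dual feasibility on the basic columns requires 5·y_cutting + 4·y_press time = 48, 5·y_cutting + 5·y_press time = 52.5.
Solving: y_cutting = 6, y_press time = 4.5.
Shadow price of cutting = 6.

6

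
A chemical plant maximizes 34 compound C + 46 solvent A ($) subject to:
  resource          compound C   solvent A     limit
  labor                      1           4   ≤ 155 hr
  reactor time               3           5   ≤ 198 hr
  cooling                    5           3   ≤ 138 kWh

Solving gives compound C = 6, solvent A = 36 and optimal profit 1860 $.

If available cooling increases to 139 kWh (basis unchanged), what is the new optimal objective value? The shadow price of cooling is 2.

Δb = 1, so new z* = 1860 + (2)·(1) = 1860 + 2 = 1862.

1862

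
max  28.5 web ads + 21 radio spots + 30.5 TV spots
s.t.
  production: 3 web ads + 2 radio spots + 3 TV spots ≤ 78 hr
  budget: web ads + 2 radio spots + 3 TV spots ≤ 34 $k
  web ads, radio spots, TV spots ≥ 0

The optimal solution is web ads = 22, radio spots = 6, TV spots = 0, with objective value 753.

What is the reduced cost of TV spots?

Check each constraint at x*: production 78/78 (tight); budget 34/34 (tight).
From A_Bᵀ y = c: 3·y_production + 1·y_budget = 28.5; 2·y_production + 2·y_budget = 21.
Solving: y_production = 9, y_budget = 1.5.
Reduced cost of TV spots: c₃ − yᵀa₃ = 30.5 − (9·3 + 1.5·3) = 30.5 − 31.5 = -1.

-1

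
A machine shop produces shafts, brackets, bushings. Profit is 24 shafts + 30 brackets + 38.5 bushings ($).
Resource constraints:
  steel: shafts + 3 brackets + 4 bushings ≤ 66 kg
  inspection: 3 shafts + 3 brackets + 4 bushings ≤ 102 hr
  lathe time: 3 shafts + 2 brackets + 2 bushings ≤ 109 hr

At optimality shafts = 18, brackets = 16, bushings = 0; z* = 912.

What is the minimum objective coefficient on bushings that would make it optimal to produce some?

40

At the optimum: steel uses 66 of 66 (binding); inspection uses 102 of 102 (binding); lathe time uses 86 of 109 (slack = 23).
Since lathe time is not tight, its dual is 0.
From A_Bᵀ y = c: 1·y_steel + 3·y_inspection = 24; 3·y_steel + 3·y_inspection = 30.
Solving: y_steel = 3, y_inspection = 7.
bushings enters the basis when its profit ≥ yᵀa₃ = 3·4 + 7·4 = 40.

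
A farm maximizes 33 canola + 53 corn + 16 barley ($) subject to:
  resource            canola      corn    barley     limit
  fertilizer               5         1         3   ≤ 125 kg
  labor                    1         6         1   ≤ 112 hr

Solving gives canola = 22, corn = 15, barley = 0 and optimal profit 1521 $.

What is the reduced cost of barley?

-7

At the optimum: fertilizer uses 125 of 125 (binding); labor uses 112 of 112 (binding).
The binding rows give the dual system: 5·y_fertilizer + 1·y_labor = 33 and 1·y_fertilizer + 6·y_labor = 53.
Solving: y_fertilizer = 5, y_labor = 8.
Reduced cost of barley: c₃ − yᵀa₃ = 16 − (5·3 + 8·1) = 16 − 23 = -7.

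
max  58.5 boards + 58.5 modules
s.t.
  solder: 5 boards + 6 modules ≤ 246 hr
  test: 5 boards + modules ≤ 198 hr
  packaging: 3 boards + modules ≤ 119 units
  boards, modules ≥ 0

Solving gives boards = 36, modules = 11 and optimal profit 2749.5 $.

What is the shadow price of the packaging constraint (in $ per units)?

Check each constraint at x*: solder 246/246 (tight); test 191/198 (slack 7); packaging 119/119 (tight).
Slack constraints have shadow price 0 (complementary slackness).
The binding rows give the dual system: 5·y_solder + 3·y_packaging = 58.5 and 6·y_solder + 1·y_packaging = 58.5.
→ y_solder = 9 and y_packaging = 4.5.
Shadow price of packaging = 4.5.

4.5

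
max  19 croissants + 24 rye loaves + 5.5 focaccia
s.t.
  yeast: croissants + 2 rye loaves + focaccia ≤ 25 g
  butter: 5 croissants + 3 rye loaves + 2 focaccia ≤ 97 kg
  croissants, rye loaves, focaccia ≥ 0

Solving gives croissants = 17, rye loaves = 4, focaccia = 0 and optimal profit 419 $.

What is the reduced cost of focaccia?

-7.5

Check each constraint at x*: yeast 25/25 (tight); butter 97/97 (tight).
Dual feasibility on the basic columns requires 1·y_yeast + 5·y_butter = 19, 2·y_yeast + 3·y_butter = 24.
→ y_yeast = 9 and y_butter = 2.
Reduced cost of focaccia: c₃ − yᵀa₃ = 5.5 − (9·1 + 2·2) = 5.5 − 13 = -7.5.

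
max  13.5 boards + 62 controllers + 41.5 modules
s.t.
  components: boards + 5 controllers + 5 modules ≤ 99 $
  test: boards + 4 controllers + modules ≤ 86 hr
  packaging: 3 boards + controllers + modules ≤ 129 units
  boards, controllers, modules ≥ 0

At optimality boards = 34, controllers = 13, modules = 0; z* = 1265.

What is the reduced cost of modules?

-4

Binding: components and test. Non-binding: packaging (14 unused).
Since packaging is not tight, its dual is 0.
From A_Bᵀ y = c: 1·y_components + 1·y_test = 13.5; 5·y_components + 4·y_test = 62.
This yields shadow prices y_components = 8, y_test = 5.5.
Reduced cost of modules: c₃ − yᵀa₃ = 41.5 − (8·5 + 5.5·1) = 41.5 − 45.5 = -4.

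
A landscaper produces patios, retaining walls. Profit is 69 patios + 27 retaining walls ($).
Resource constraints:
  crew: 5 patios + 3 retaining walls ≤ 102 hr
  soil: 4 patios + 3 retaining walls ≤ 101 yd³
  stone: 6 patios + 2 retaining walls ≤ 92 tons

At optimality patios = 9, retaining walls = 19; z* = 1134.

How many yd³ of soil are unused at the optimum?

soil used = 4·9 + 3·19 = 93; slack = 101 − 93 = 8.

8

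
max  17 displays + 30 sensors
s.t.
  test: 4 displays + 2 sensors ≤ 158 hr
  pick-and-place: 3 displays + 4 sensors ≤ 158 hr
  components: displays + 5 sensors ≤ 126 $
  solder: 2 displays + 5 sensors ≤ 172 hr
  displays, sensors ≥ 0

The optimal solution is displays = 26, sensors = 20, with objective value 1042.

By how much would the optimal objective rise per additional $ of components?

2

Binding: pick-and-place and components. Non-binding: test (14 unused), solder (20 unused).
Slack constraints have shadow price 0 (complementary slackness).
From A_Bᵀ y = c: 3·y_pick-and-place + 1·y_components = 17; 4·y_pick-and-place + 5·y_components = 30.
→ y_pick-and-place = 5 and y_components = 2.
Shadow price of components = 2.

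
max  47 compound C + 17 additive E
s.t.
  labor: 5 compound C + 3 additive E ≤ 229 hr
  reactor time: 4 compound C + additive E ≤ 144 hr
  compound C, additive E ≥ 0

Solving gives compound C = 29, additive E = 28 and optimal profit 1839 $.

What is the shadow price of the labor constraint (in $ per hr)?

At the optimum: labor uses 229 of 229 (binding); reactor time uses 144 of 144 (binding).
From A_Bᵀ y = c: 5·y_labor + 4·y_reactor time = 47; 3·y_labor + 1·y_reactor time = 17.
This yields shadow prices y_labor = 3, y_reactor time = 8.
Shadow price of labor = 3.

3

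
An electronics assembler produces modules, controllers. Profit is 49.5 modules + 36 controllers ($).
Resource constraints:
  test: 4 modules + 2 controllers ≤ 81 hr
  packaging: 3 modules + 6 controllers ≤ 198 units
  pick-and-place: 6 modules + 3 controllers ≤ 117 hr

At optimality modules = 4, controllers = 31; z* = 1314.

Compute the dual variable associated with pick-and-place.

7

Check each constraint at x*: test 78/81 (slack 3); packaging 198/198 (tight); pick-and-place 117/117 (tight).
Slack constraints have shadow price 0 (complementary slackness).
The binding rows give the dual system: 3·y_packaging + 6·y_pick-and-place = 49.5 and 6·y_packaging + 3·y_pick-and-place = 36.
→ y_packaging = 2.5 and y_pick-and-place = 7.
Shadow price of pick-and-place = 7.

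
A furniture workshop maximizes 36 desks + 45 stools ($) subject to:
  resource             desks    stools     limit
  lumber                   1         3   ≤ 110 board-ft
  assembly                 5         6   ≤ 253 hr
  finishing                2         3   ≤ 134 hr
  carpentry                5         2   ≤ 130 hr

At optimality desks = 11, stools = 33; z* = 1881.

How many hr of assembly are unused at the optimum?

0

assembly used = 5·11 + 6·33 = 253; slack = 253 − 253 = 0.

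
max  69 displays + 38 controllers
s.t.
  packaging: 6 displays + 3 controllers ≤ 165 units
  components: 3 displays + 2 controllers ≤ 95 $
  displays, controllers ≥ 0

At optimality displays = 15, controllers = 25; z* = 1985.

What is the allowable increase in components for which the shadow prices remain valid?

15

Binding constraints: packaging, components. The basis is B = [[6,3],[3,2]] with det 3.
Per unit increase in components, x* moves by d = (-1, 2).
The basis stays optimal until displays reaches 0; allowable increase = 15 $.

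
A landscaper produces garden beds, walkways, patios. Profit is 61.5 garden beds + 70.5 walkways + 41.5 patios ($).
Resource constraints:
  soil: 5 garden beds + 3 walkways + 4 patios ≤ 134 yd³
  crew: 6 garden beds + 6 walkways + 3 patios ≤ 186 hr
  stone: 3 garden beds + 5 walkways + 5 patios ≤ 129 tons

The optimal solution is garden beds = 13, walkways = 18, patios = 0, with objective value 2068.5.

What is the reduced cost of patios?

-5

At the optimum: soil uses 119 of 134 (slack = 15); crew uses 186 of 186 (binding); stone uses 129 of 129 (binding).
By complementary slackness, y = 0 for the non-binding constraint.
Dual feasibility on the basic columns requires 6·y_crew + 3·y_stone = 61.5, 6·y_crew + 5·y_stone = 70.5.
Solving: y_crew = 8, y_stone = 4.5.
Reduced cost of patios: c₃ − yᵀa₃ = 41.5 − (8·3 + 4.5·5) = 41.5 − 46.5 = -5.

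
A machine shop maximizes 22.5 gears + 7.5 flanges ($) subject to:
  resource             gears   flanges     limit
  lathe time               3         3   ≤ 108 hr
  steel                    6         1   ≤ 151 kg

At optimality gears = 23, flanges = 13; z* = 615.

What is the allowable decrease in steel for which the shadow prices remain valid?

Binding constraints: lathe time, steel. The basis is B = [[3,3],[6,1]] with det -15.
Per unit decrease in steel, x* moves by d = (-0.2, 0.2).
The basis stays optimal until gears reaches 0; allowable decrease = 115 kg.

115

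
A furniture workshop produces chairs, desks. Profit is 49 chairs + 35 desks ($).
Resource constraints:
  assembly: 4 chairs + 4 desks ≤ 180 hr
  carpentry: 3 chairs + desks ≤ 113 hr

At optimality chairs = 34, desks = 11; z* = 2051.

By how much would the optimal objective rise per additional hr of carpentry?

7

At the optimum: assembly uses 180 of 180 (binding); carpentry uses 113 of 113 (binding).
From A_Bᵀ y = c: 4·y_assembly + 3·y_carpentry = 49; 4·y_assembly + 1·y_carpentry = 35.
Solving: y_assembly = 7, y_carpentry = 7.
Shadow price of carpentry = 7.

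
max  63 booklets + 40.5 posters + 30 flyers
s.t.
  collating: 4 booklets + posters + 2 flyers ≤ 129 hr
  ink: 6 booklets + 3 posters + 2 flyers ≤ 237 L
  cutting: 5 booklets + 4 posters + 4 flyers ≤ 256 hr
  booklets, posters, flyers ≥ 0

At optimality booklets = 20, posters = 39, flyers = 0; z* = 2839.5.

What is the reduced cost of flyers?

At the optimum: collating uses 119 of 129 (slack = 10); ink uses 237 of 237 (binding); cutting uses 256 of 256 (binding).
By complementary slackness, y = 0 for the non-binding constraint.
Dual feasibility on the basic columns requires 6·y_ink + 5·y_cutting = 63, 3·y_ink + 4·y_cutting = 40.5.
Solving: y_ink = 5.5, y_cutting = 6.
Reduced cost of flyers: c₃ − yᵀa₃ = 30 − (5.5·2 + 6·4) = 30 − 35 = -5.

-5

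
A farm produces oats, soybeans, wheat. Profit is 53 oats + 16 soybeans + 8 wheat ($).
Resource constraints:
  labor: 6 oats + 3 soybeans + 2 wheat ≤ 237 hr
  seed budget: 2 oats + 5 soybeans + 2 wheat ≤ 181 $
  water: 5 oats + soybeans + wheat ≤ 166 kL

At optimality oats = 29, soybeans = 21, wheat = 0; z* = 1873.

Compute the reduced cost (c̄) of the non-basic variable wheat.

Binding: labor and water. Non-binding: seed budget (18 unused).
Since seed budget is not tight, its dual is 0.
From A_Bᵀ y = c: 6·y_labor + 5·y_water = 53; 3·y_labor + 1·y_water = 16.
Solving: y_labor = 3, y_water = 7.
Reduced cost of wheat: c₃ − yᵀa₃ = 8 − (3·2 + 7·1) = 8 − 13 = -5.

-5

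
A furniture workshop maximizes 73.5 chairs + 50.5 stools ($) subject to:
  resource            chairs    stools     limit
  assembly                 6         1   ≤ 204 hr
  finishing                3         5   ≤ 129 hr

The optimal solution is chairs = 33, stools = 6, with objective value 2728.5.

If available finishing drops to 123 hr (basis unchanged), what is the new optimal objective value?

2677.5

At the optimum: assembly uses 204 of 204 (binding); finishing uses 129 of 129 (binding).
The binding rows give the dual system: 6·y_assembly + 3·y_finishing = 73.5 and 1·y_assembly + 5·y_finishing = 50.5.
This yields shadow prices y_assembly = 8, y_finishing = 8.5.
Δz = y_finishing·Δb = 8.5 × (-6) = -51, so new z* = 2728.5 − 51 = 2677.5.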